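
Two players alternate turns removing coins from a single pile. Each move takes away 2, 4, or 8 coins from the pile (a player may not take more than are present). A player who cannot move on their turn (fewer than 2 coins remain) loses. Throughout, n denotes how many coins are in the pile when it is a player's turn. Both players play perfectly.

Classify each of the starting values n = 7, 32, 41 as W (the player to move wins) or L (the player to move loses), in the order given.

Use the standard recursion: the mover loses at a terminal position; elsewhere, the mover wins exactly when some move hands the opponent an L position.
n=0: no move → L
n=1: no move → L
n=2: W (go to 0, an L position)
n=3: W (go to 1, an L position)
n=4: W (go to 0, an L position)
n=5: W (go to 1, an L position)
n=6: L (options 4(W), 2(W) are all W)
n=7: L (options 5(W), 3(W) are all W)
n=8: W (go to 6, an L position)
n=9: W (go to 7, an L position)
n=10: W (go to 6, an L position)
n=11: W (go to 7, an L position)
n=12: L (options 10(W), 8(W), 4(W) are all W)
n=13: L (options 11(W), 9(W), 5(W) are all W)
n=14: W (go to 12, an L position)
n=15: W (go to 13, an L position)
n=16: W (go to 12, an L position)
n=17: W (go to 13, an L position)
n=18: L (options 16(W), 14(W), 10(W) are all W)
n=19: L (options 17(W), 15(W), 11(W) are all W)
n=20: W (go to 18, an L position)
n=21: W (go to 19, an L position)
n=22: W (go to 18, an L position)
n=23: W (go to 19, an L position)
n=24: L (options 22(W), 20(W), 16(W) are all W)
n=25: L (options 23(W), 21(W), 17(W) are all W)
n=26: W (go to 24, an L position)
n=27: W (go to 25, an L position)
n=28: W (go to 24, an L position)
n=29: W (go to 25, an L position)
n=30: L (options 28(W), 26(W), 22(W) are all W)
n=31: L (options 29(W), 27(W), 23(W) are all W)
n=32: W (go to 30, an L position)
n=33: W (go to 31, an L position)
n=34: W (go to 30, an L position)
n=35: W (go to 31, an L position)
n=36: L (options 34(W), 32(W), 28(W) are all W)
n=37: L (options 35(W), 33(W), 29(W) are all W)
n=38: W (go to 36, an L position)
n=39: W (go to 37, an L position)
n=40: W (go to 36, an L position)
n=41: W (go to 37, an L position)

7: L, 32: W, 41: W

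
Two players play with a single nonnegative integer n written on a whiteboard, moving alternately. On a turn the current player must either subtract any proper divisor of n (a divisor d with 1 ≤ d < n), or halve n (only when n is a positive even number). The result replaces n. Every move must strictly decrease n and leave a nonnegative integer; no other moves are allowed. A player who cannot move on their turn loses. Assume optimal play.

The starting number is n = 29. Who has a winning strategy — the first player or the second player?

Positions with no move are L. A position that does have a move is losing for the player to move precisely when every available move leads to a winning position for the opponent. Fill in the labels:
n=0: no move → L
n=1: no move → L
n=2: →1(L), so W
n=3: →2(W) only, which is W, so L
n=4: →3(L), so W
n=5: →4(W) only, which is W, so L
n=6: →3(L), so W
n=7: →6(W) only, which is W, so L
n=8: →7(L), so W
n=9: →6(W), 8(W) — all W, so L
n=10: →5(L), so W
n=11: →10(W) only, which is W, so L
n=12: →9(L), so W
n=13: →12(W) only, which is W, so L
n=14: →7(L), so W
n=15: →10(W), 12(W), 14(W) — all W, so L
n=16: →15(L), so W
n=17: →16(W) only, which is W, so L
n=18: →9(L), so W
n=19: →18(W) only, which is W, so L
n=20: →15(L), so W
n=21: →14(W), 18(W), 20(W) — all W, so L
n=22: →11(L), so W
n=23: →22(W) only, which is W, so L
n=24: →21(L), so W
n=25: →20(W), 24(W) — all W, so L
n=26: →13(L), so W
n=27: →18(W), 24(W), 26(W) — all W, so L
n=28: →21(L), so W
n=29: →28(W) only, which is W, so L
Every move from 29 reaches a W position, so the mover loses.

The second player wins.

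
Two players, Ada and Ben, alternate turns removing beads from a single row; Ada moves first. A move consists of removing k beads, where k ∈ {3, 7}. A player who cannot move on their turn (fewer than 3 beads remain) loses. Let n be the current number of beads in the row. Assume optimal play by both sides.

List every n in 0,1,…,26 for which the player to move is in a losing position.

Positions with no move are L. A position that does have a move is losing for the player to move precisely when every available move leads to a winning position for the opponent. Fill in the labels:
n=0: no move → L
n=1: no move → L
n=2: no move → L
n=3: can move to 0, which is L ⇒ W
n=4: can move to 1, which is L ⇒ W
n=5: can move to 2, which is L ⇒ W
n=6: the only move is to 3(W), a W ⇒ L
n=7: can move to 0, which is L ⇒ W
n=8: can move to 1, which is L ⇒ W
n=9: can move to 6, which is L ⇒ W
n=10: moves to 7(W), 3(W); every one is W ⇒ L
n=11: moves to 8(W), 4(W); every one is W ⇒ L
n=12: moves to 9(W), 5(W); every one is W ⇒ L
n=13: can move to 10, which is L ⇒ W
n=14: can move to 11, which is L ⇒ W
n=15: can move to 12, which is L ⇒ W
n=16: moves to 13(W), 9(W); every one is W ⇒ L
n=17: can move to 10, which is L ⇒ W
n=18: can move to 11, which is L ⇒ W
n=19: can move to 16, which is L ⇒ W
n=20: moves to 17(W), 13(W); every one is W ⇒ L
n=21: moves to 18(W), 14(W); every one is W ⇒ L
n=22: moves to 19(W), 15(W); every one is W ⇒ L
n=23: can move to 20, which is L ⇒ W
n=24: can move to 21, which is L ⇒ W
n=25: can move to 22, which is L ⇒ W
n=26: moves to 23(W), 19(W); every one is W ⇒ L
Reading off the rows marked L gives the requested list; there are 12 such values of n.

0, 1, 2, 6, 10, 11, 12, 16, 20, 21, 22, 26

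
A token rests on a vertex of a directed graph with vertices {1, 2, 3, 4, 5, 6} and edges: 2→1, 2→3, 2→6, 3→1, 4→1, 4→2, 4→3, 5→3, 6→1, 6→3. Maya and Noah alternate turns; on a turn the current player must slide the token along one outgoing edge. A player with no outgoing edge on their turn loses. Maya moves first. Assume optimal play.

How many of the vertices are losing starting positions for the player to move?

2

Use the standard recursion: the mover loses at a terminal position; elsewhere, the mover wins exactly when some move hands the opponent an L position.
Every edge goes from a vertex to one that appears earlier in the order 1, 3, 6, 2, 4, 5, so processing vertices in that order labels each vertex after all of its successors.
1: no outgoing edge → L
3: can move to 1, which is L ⇒ W
6: can move to 1, which is L ⇒ W
2: can move to 1, which is L ⇒ W
4: can move to 1, which is L ⇒ W
5: the only move is to 3(W), a W ⇒ L
The L vertices are 1, 5; that is 2 in all.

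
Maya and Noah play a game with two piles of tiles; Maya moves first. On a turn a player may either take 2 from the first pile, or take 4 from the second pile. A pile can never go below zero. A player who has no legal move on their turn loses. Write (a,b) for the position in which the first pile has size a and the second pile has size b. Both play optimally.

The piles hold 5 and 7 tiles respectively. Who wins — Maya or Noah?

Classify positions by backward induction: terminal positions (no move available) are L. From any other position, the mover wins iff some move reaches an L.
No move ever increases a pile, so every position that can arise here has a ≤ 5 and b ≤ 7; it is enough to label the cells with 0 ≤ a ≤ 5 and 0 ≤ b ≤ 7.
Every move lowers a or b (never raises either), so fill the grid row by row in increasing a, and left to right within a row: each cell's successors are then already labelled.
      b=0  b=1  b=2  b=3  b=4  b=5  b=6  b=7
a=0:    L    L    L    L    W    W    W    W
a=1:    L    L    L    L    W    W    W    W
a=2:    W    W    W    W    L    L    L    L
a=3:    W    W    W    W    L    L    L    L
a=4:    L    L    L    L    W    W    W    W
a=5:    L    L    L    L    W    W    W    W
Cells with no legal move (terminal, hence L): (0,0), (0,1), (0,2), (0,3), (1,0), (1,1), (1,2), (1,3).
The remaining L cells, each justified by listing all of its moves:
(2,4): moves to (0,4)(W), (2,0)(W); every one is W ⇒ L
(2,5): moves to (0,5)(W), (2,1)(W); every one is W ⇒ L
(2,6): moves to (0,6)(W), (2,2)(W); every one is W ⇒ L
(2,7): moves to (0,7)(W), (2,3)(W); every one is W ⇒ L
(3,4): moves to (1,4)(W), (3,0)(W); every one is W ⇒ L
(3,5): moves to (1,5)(W), (3,1)(W); every one is W ⇒ L
(3,6): moves to (1,6)(W), (3,2)(W); every one is W ⇒ L
(3,7): moves to (1,7)(W), (3,3)(W); every one is W ⇒ L
(4,0): the only move is to (2,0)(W), a W ⇒ L
(4,1): the only move is to (2,1)(W), a W ⇒ L
(4,2): the only move is to (2,2)(W), a W ⇒ L
(4,3): the only move is to (2,3)(W), a W ⇒ L
(5,0): the only move is to (3,0)(W), a W ⇒ L
(5,1): the only move is to (3,1)(W), a W ⇒ L
(5,2): the only move is to (3,2)(W), a W ⇒ L
(5,3): the only move is to (3,3)(W), a W ⇒ L
Every other cell has at least one move into one of the L cells above, so it is W.
The starting position (5,7) is W: Maya should move to (3,7), handing over an L position.

Maya wins.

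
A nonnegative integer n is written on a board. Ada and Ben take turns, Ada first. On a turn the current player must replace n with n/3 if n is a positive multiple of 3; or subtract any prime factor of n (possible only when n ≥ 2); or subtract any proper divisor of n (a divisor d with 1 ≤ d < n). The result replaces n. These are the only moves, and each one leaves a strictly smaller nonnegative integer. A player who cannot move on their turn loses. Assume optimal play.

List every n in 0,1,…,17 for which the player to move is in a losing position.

0, 1, 4, 9, 14

Positions with no move are L. A position that does have a move is losing for the player to move precisely when every available move leads to a winning position for the opponent. Fill in the labels:
n=0: no move → L
n=1: no move → L
n=2: W (go to 0, an L position)
n=3: W (go to 0, an L position)
n=4: L (options 2(W), 3(W) are all W)
n=5: W (go to 0, an L position)
n=6: W (go to 4, an L position)
n=7: W (go to 0, an L position)
n=8: W (go to 4, an L position)
n=9: L (options 3(W), 6(W), 8(W) are all W)
n=10: W (go to 9, an L position)
n=11: W (go to 0, an L position)
n=12: W (go to 4, an L position)
n=13: W (go to 0, an L position)
n=14: L (options 7(W), 12(W), 13(W) are all W)
n=15: W (go to 14, an L position)
n=16: W (go to 14, an L position)
n=17: W (go to 0, an L position)
The losing starting values of n are exactly the entries labelled L in this table (5 of them).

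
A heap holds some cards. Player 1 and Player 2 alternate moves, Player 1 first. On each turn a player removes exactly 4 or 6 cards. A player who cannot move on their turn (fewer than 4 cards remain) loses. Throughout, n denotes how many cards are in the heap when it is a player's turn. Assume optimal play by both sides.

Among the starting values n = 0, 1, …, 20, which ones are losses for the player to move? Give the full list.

Positions with no move are L. A position that does have a move is losing for the player to move precisely when every available move leads to a winning position for the opponent. Fill in the labels:
n=0: no move → L
n=1: no move → L
n=2: no move → L
n=3: no move → L
n=4: W (go to 0, an L position)
n=5: W (go to 1, an L position)
n=6: W (go to 2, an L position)
n=7: W (go to 3, an L position)
n=8: W (go to 2, an L position)
n=9: W (go to 3, an L position)
n=10: L (options 6(W), 4(W) are all W)
n=11: L (options 7(W), 5(W) are all W)
n=12: L (options 8(W), 6(W) are all W)
n=13: L (options 9(W), 7(W) are all W)
n=14: W (go to 10, an L position)
n=15: W (go to 11, an L position)
n=16: W (go to 12, an L position)
n=17: W (go to 13, an L position)
n=18: W (go to 12, an L position)
n=19: W (go to 13, an L position)
n=20: L (options 16(W), 14(W) are all W)
Reading off the rows marked L gives the requested list; there are 9 such values of n.

0, 1, 2, 3, 10, 11, 12, 13, 20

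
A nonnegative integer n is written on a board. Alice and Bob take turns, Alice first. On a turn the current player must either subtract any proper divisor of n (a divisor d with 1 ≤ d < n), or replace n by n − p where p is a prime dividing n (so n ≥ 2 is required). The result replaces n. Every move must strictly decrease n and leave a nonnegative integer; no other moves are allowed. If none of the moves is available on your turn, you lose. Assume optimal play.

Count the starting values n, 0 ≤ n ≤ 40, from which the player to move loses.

10

Compute win/loss labels from the base case upward. A position with no move is L. Any other position is W if it can reach an L in one move, else L.
n=0: no move → L
n=1: no move → L
n=2: reaches L-position 0 → W
n=3: reaches L-position 0 → W
n=4: only reaches 2(W), 3(W), all W → L
n=5: reaches L-position 0 → W
n=6: reaches L-position 4 → W
n=7: reaches L-position 0 → W
n=8: reaches L-position 4 → W
n=9: only reaches 6(W), 8(W), all W → L
n=10: reaches L-position 9 → W
n=11: reaches L-position 0 → W
n=12: reaches L-position 9 → W
n=13: reaches L-position 0 → W
n=14: only reaches 7(W), 12(W), 13(W), all W → L
n=15: reaches L-position 14 → W
n=16: reaches L-position 14 → W
n=17: reaches L-position 0 → W
n=18: reaches L-position 9 → W
n=19: reaches L-position 0 → W
n=20: only reaches 10(W), 15(W), 16(W), 18(W), 19(W), all W → L
n=21: reaches L-position 14 → W
n=22: reaches L-position 20 → W
n=23: reaches L-position 0 → W
n=24: reaches L-position 20 → W
n=25: reaches L-position 20 → W
n=26: only reaches 13(W), 24(W), 25(W), all W → L
n=27: reaches L-position 26 → W
n=28: reaches L-position 14 → W
n=29: reaches L-position 0 → W
n=30: reaches L-position 20 → W
n=31: reaches L-position 0 → W
n=32: only reaches 16(W), 24(W), 28(W), 30(W), 31(W), all W → L
n=33: reaches L-position 32 → W
n=34: reaches L-position 32 → W
n=35: only reaches 28(W), 30(W), 34(W), all W → L
n=36: reaches L-position 32 → W
n=37: reaches L-position 0 → W
n=38: only reaches 19(W), 36(W), 37(W), all W → L
n=39: reaches L-position 26 → W
n=40: reaches L-position 20 → W
L entries with 0 ≤ n ≤ 40: n = 0, 1, 4, 9, 14, 20, 26, 32, 35, 38; that makes 10.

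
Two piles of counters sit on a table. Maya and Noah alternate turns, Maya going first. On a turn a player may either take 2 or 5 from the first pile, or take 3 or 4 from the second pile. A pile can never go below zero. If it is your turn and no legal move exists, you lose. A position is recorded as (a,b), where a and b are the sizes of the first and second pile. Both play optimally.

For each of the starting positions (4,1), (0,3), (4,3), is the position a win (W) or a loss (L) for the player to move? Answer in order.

(4,1): L, (0,3): W, (4,3): W

Use the standard recursion: the mover loses at a terminal position; elsewhere, the mover wins exactly when some move hands the opponent an L position.
No move ever increases a pile, so every position that can arise here has a ≤ 4 and b ≤ 3; it is enough to label the cells with 0 ≤ a ≤ 4 and 0 ≤ b ≤ 3.
Every move lowers a or b (never raises either), so fill the grid row by row in increasing a, and left to right within a row: each cell's successors are then already labelled.
      b=0  b=1  b=2  b=3
a=0:    L    L    L    W
a=1:    L    L    L    W
a=2:    W    W    W    L
a=3:    W    W    W    L
a=4:    L    L    L    W
Cells with no legal move (terminal, hence L): (0,0), (0,1), (0,2), (1,0), (1,1), (1,2).
The remaining L cells, each justified by listing all of its moves:
(2,3): only reaches (0,3)(W), (2,0)(W), all W → L
(3,3): only reaches (1,3)(W), (3,0)(W), all W → L
(4,0): only reaches (2,0)(W), which is W → L
(4,1): only reaches (2,1)(W), which is W → L
(4,2): only reaches (2,2)(W), which is W → L
Every other cell has at least one move into one of the L cells above, so it is W.
(4,1): one of the L cells justified above, so L
(0,3): the move to (0,0) reaches an L cell, so W
(4,3): the move to (2,3) reaches an L cell, so W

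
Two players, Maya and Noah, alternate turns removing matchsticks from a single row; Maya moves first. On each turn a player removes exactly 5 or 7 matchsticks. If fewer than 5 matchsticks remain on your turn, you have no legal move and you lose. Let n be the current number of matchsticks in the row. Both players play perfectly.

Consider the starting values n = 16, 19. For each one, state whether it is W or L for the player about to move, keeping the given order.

16: L, 19: W

Compute win/loss labels from the base case upward. A position with no move is L. Any other position is W if it can reach an L in one move, else L.
n=0: no move → L
n=1: no move → L
n=2: no move → L
n=3: no move → L
n=4: no move → L
n=5: can move to 0, which is L ⇒ W
n=6: can move to 1, which is L ⇒ W
n=7: can move to 2, which is L ⇒ W
n=8: can move to 3, which is L ⇒ W
n=9: can move to 4, which is L ⇒ W
n=10: can move to 3, which is L ⇒ W
n=11: can move to 4, which is L ⇒ W
n=12: moves to 7(W), 5(W); every one is W ⇒ L
n=13: moves to 8(W), 6(W); every one is W ⇒ L
n=14: moves to 9(W), 7(W); every one is W ⇒ L
n=15: moves to 10(W), 8(W); every one is W ⇒ L
n=16: moves to 11(W), 9(W); every one is W ⇒ L
n=17: can move to 12, which is L ⇒ W
n=18: can move to 13, which is L ⇒ W
n=19: can move to 14, which is L ⇒ W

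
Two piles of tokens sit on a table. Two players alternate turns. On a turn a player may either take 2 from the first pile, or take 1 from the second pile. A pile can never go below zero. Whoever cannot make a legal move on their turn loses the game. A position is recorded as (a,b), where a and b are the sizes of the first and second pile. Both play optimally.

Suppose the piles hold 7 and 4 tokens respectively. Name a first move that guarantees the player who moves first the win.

Move to (5,4).

Use the standard recursion: the mover loses at a terminal position; elsewhere, the mover wins exactly when some move hands the opponent an L position.
No move ever increases a pile, so every position that can arise here has a ≤ 7 and b ≤ 4; it is enough to label the cells with 0 ≤ a ≤ 7 and 0 ≤ b ≤ 4.
Every move lowers a or b (never raises either), so fill the grid row by row in increasing a, and left to right within a row: each cell's successors are then already labelled.
      b=0  b=1  b=2  b=3  b=4
a=0:    L    W    L    W    L
a=1:    L    W    L    W    L
a=2:    W    L    W    L    W
a=3:    W    L    W    L    W
a=4:    L    W    L    W    L
a=5:    L    W    L    W    L
a=6:    W    L    W    L    W
a=7:    W    L    W    L    W
Cells with no legal move (terminal, hence L): (0,0), (1,0).
The remaining L cells, each justified by listing all of its moves:
(0,2): L (sole option (0,1)(W) is W)
(0,4): L (sole option (0,3)(W) is W)
(1,2): L (sole option (1,1)(W) is W)
(1,4): L (sole option (1,3)(W) is W)
(2,1): L (options (0,1)(W), (2,0)(W) are all W)
(2,3): L (options (0,3)(W), (2,2)(W) are all W)
(3,1): L (options (1,1)(W), (3,0)(W) are all W)
(3,3): L (options (1,3)(W), (3,2)(W) are all W)
(4,0): L (sole option (2,0)(W) is W)
(4,2): L (options (2,2)(W), (4,1)(W) are all W)
(4,4): L (options (2,4)(W), (4,3)(W) are all W)
(5,0): L (sole option (3,0)(W) is W)
(5,2): L (options (3,2)(W), (5,1)(W) are all W)
(5,4): L (options (3,4)(W), (5,3)(W) are all W)
(6,1): L (options (4,1)(W), (6,0)(W) are all W)
(6,3): L (options (4,3)(W), (6,2)(W) are all W)
(7,1): L (options (5,1)(W), (7,0)(W) are all W)
(7,3): L (options (5,3)(W), (7,2)(W) are all W)
Every other cell has at least one move into one of the L cells above, so it is W.
From (7,4), the L positions reachable in one move are: (5,4), (7,3). Any move reaching one of these is winning.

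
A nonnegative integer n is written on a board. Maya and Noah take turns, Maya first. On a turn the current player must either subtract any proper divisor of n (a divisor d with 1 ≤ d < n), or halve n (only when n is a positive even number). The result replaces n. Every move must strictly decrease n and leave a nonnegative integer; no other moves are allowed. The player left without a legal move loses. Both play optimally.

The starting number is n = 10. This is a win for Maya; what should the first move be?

Move to 5.

Label each position W (a win for the player to move) or L (a loss). A position with no legal move is L; any other position is W exactly when some move reaches an L, and L when every move reaches a W.
n=0: no move → L
n=1: no move → L
n=2: →1(L), so W
n=3: →2(W) only, which is W, so L
n=4: →3(L), so W
n=5: →4(W) only, which is W, so L
n=6: →3(L), so W
n=7: →6(W) only, which is W, so L
n=8: →7(L), so W
n=9: →6(W), 8(W) — all W, so L
n=10: →5(L), so W
From 10, the L positions reachable in one move are: 5, 9. Any move reaching one of these is winning.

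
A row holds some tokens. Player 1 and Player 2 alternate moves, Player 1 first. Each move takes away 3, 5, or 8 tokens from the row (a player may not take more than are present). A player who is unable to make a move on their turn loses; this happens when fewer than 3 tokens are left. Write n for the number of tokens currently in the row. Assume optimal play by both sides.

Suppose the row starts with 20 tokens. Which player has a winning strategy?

Player 1 wins.

Build the W/L table. Terminal = L. A non-terminal position is W if it has a move to some L; otherwise it is L.
n=0: no move → L
n=1: no move → L
n=2: no move → L
n=3: →0(L), so W
n=4: →1(L), so W
n=5: →2(L), so W
n=6: →1(L), so W
n=7: →2(L), so W
n=8: →0(L), so W
n=9: →1(L), so W
n=10: →2(L), so W
n=11: →8(W), 6(W), 3(W) — all W, so L
n=12: →9(W), 7(W), 4(W) — all W, so L
n=13: →10(W), 8(W), 5(W) — all W, so L
n=14: →11(L), so W
n=15: →12(L), so W
n=16: →13(L), so W
n=17: →12(L), so W
n=18: →13(L), so W
n=19: →11(L), so W
n=20: →12(L), so W
From 20 Player 1 can remove 8, leaving 12, reaching an L position.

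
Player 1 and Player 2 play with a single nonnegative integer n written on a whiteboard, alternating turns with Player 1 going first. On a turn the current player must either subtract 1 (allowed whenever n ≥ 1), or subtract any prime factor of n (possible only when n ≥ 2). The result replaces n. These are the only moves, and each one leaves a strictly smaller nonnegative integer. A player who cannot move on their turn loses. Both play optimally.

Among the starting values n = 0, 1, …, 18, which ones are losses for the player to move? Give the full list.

Label each position W (a win for the player to move) or L (a loss). A position with no legal move is L; any other position is W exactly when some move reaches an L, and L when every move reaches a W.
n=0: no move → L
n=1: can move to 0, which is L ⇒ W
n=2: can move to 0, which is L ⇒ W
n=3: can move to 0, which is L ⇒ W
n=4: moves to 2(W), 3(W); every one is W ⇒ L
n=5: can move to 0, which is L ⇒ W
n=6: can move to 4, which is L ⇒ W
n=7: can move to 0, which is L ⇒ W
n=8: moves to 6(W), 7(W); every one is W ⇒ L
n=9: can move to 8, which is L ⇒ W
n=10: can move to 8, which is L ⇒ W
n=11: can move to 0, which is L ⇒ W
n=12: moves to 9(W), 10(W), 11(W); every one is W ⇒ L
n=13: can move to 0, which is L ⇒ W
n=14: can move to 12, which is L ⇒ W
n=15: can move to 12, which is L ⇒ W
n=16: moves to 14(W), 15(W); every one is W ⇒ L
n=17: can move to 0, which is L ⇒ W
n=18: can move to 16, which is L ⇒ W
Reading off the rows marked L gives the requested list; there are 5 such values of n.

0, 4, 8, 12, 16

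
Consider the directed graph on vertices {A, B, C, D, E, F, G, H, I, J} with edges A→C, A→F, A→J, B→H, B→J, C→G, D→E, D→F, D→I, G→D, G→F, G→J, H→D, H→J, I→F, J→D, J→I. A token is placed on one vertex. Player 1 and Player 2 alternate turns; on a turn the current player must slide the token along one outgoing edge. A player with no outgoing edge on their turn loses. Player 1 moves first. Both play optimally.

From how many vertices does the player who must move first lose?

4

Build the W/L table. Terminal = L. A non-terminal position is W if it has a move to some L; otherwise it is L.
Every edge goes from a vertex to one that appears earlier in the order F, E, I, D, J, G, H, C, A, B, so processing vertices in that order labels each vertex after all of its successors.
F: no outgoing edge → L
E: no outgoing edge → L
I: can move to F, which is L ⇒ W
D: can move to E, which is L ⇒ W
J: moves to D(W), I(W); every one is W ⇒ L
G: can move to J, which is L ⇒ W
H: can move to J, which is L ⇒ W
C: the only move is to G(W), a W ⇒ L
A: can move to C, which is L ⇒ W
B: can move to J, which is L ⇒ W
The L vertices are C, E, F, J; that is 4 in all.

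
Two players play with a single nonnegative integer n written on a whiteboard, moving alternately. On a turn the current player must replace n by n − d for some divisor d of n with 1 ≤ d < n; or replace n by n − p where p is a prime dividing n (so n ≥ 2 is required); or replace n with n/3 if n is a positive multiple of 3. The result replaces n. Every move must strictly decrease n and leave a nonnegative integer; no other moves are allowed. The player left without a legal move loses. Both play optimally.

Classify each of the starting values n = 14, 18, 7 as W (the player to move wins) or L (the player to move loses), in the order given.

14: L, 18: W, 7: W

Use the standard recursion: the mover loses at a terminal position; elsewhere, the mover wins exactly when some move hands the opponent an L position.
n=0: no move → L
n=1: no move → L
n=2: reaches L-position 0 → W
n=3: reaches L-position 0 → W
n=4: only reaches 2(W), 3(W), all W → L
n=5: reaches L-position 0 → W
n=6: reaches L-position 4 → W
n=7: reaches L-position 0 → W
n=8: reaches L-position 4 → W
n=9: only reaches 3(W), 6(W), 8(W), all W → L
n=10: reaches L-position 9 → W
n=11: reaches L-position 0 → W
n=12: reaches L-position 4 → W
n=13: reaches L-position 0 → W
n=14: only reaches 7(W), 12(W), 13(W), all W → L
n=15: reaches L-position 14 → W
n=16: reaches L-position 14 → W
n=17: reaches L-position 0 → W
n=18: reaches L-position 9 → W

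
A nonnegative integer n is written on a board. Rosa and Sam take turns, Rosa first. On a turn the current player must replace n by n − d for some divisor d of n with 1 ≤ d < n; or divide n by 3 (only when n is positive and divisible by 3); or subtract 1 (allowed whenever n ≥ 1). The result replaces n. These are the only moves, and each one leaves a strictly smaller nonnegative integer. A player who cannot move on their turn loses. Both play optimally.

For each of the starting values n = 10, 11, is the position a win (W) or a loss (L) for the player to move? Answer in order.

Build the W/L table. Terminal = L. A non-terminal position is W if it has a move to some L; otherwise it is L.
n=0: no move → L
n=1: →0(L), so W
n=2: →1(W) only, which is W, so L
n=3: →2(L), so W
n=4: →2(L), so W
n=5: →4(W) only, which is W, so L
n=6: →2(L), so W
n=7: →6(W) only, which is W, so L
n=8: →7(L), so W
n=9: →3(W), 6(W), 8(W) — all W, so L
n=10: →5(L), so W
n=11: →10(W) only, which is W, so L

10: W, 11: L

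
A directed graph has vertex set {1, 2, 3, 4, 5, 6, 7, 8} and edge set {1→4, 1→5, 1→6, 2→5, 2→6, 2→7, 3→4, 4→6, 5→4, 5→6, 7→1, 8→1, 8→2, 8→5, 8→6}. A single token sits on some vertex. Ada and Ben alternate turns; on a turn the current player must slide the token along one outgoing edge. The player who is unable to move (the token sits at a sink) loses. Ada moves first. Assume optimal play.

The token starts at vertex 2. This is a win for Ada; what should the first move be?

Move to 7.

Use the standard recursion: the mover loses at a terminal position; elsewhere, the mover wins exactly when some move hands the opponent an L position.
Every edge goes from a vertex to one that appears earlier in the order 6, 4, 5, 1, 7, 2, 8, 3, so processing vertices in that order labels each vertex after all of its successors.
6: no outgoing edge → L
4: W (go to 6, an L position)
5: W (go to 6, an L position)
1: W (go to 6, an L position)
7: L (sole option 1(W) is W)
2: W (go to 7, an L position)
8: W (go to 6, an L position)
3: L (sole option 4(W) is W)
From 2, the L positions reachable in one move are: 7, 6. Any move reaching one of these is winning.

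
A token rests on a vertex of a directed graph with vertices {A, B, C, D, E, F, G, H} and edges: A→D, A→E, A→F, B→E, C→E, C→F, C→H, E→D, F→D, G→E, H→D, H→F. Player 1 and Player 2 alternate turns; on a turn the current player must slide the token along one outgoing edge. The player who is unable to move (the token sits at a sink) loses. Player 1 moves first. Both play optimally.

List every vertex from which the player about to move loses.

B, C, D, G

Build the W/L table. Terminal = L. A non-terminal position is W if it has a move to some L; otherwise it is L.
Every edge goes from a vertex to one that appears earlier in the order D, E, F, H, A, C, G, B, so processing vertices in that order labels each vertex after all of its successors.
D: no outgoing edge → L
E: reaches L-position D → W
F: reaches L-position D → W
H: reaches L-position D → W
A: reaches L-position D → W
C: only reaches H(W), F(W), E(W), all W → L
G: only reaches E(W), which is W → L
B: only reaches E(W), which is W → L
The losing starting vertices are exactly the entries labelled L in this table (4 of them).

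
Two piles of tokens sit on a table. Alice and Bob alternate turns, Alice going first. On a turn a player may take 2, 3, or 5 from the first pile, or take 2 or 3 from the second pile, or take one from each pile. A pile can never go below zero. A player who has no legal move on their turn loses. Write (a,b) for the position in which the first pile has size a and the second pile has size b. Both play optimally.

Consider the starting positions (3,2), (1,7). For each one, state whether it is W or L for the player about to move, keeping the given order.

Use the standard recursion: the mover loses at a terminal position; elsewhere, the mover wins exactly when some move hands the opponent an L position.
No move ever increases a pile, so every position that can arise here has a ≤ 3 and b ≤ 7; it is enough to label the cells with 0 ≤ a ≤ 3 and 0 ≤ b ≤ 7.
Every move lowers a or b (never raises either), so fill the grid row by row in increasing a, and left to right within a row: each cell's successors are then already labelled.
      b=0  b=1  b=2  b=3  b=4  b=5  b=6  b=7
a=0:    L    L    W    W    W    L    L    W
a=1:    L    W    W    W    L    L    W    W
a=2:    W    W    L    L    W    W    W    L
a=3:    W    W    L    W    W    W    W    L
Cells with no legal move (terminal, hence L): (0,0), (0,1), (1,0).
The remaining L cells, each justified by listing all of its moves:
(0,5): →(0,3)(W), (0,2)(W) — all W, so L
(0,6): →(0,4)(W), (0,3)(W) — all W, so L
(1,4): →(1,2)(W), (1,1)(W), (0,3)(W) — all W, so L
(1,5): →(1,3)(W), (1,2)(W), (0,4)(W) — all W, so L
(2,2): →(0,2)(W), (2,0)(W), (1,1)(W) — all W, so L
(2,3): →(0,3)(W), (2,1)(W), (2,0)(W), (1,2)(W) — all W, so L
(2,7): →(0,7)(W), (2,5)(W), (2,4)(W), (1,6)(W) — all W, so L
(3,2): →(1,2)(W), (0,2)(W), (3,0)(W), (2,1)(W) — all W, so L
(3,7): →(1,7)(W), (0,7)(W), (3,5)(W), (3,4)(W), (2,6)(W) — all W, so L
Every other cell has at least one move into one of the L cells above, so it is W.
(3,2): one of the L cells justified above, so L
(1,7): the move to (1,5) reaches an L cell, so W

(3,2): L, (1,7): W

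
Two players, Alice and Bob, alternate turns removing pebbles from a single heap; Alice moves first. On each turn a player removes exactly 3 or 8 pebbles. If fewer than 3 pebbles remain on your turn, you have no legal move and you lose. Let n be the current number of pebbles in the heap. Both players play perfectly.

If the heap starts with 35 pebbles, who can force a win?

Bob wins.

Label each position W (a win for the player to move) or L (a loss). A position with no legal move is L; any other position is W exactly when some move reaches an L, and L when every move reaches a W.
n=0: no move → L
n=1: no move → L
n=2: no move → L
n=3: W (go to 0, an L position)
n=4: W (go to 1, an L position)
n=5: W (go to 2, an L position)
n=6: L (sole option 3(W) is W)
n=7: L (sole option 4(W) is W)
n=8: W (go to 0, an L position)
n=9: W (go to 6, an L position)
n=10: W (go to 7, an L position)
n=11: L (options 8(W), 3(W) are all W)
n=12: L (options 9(W), 4(W) are all W)
n=13: L (options 10(W), 5(W) are all W)
n=14: W (go to 11, an L position)
n=15: W (go to 12, an L position)
n=16: W (go to 13, an L position)
n=17: L (options 14(W), 9(W) are all W)
n=18: L (options 15(W), 10(W) are all W)
n=19: W (go to 11, an L position)
n=20: W (go to 17, an L position)
n=21: W (go to 18, an L position)
n=22: L (options 19(W), 14(W) are all W)
n=23: L (options 20(W), 15(W) are all W)
n=24: L (options 21(W), 16(W) are all W)
n=25: W (go to 22, an L position)
n=26: W (go to 23, an L position)
n=27: W (go to 24, an L position)
n=28: L (options 25(W), 20(W) are all W)
n=29: L (options 26(W), 21(W) are all W)
n=30: W (go to 22, an L position)
n=31: W (go to 28, an L position)
n=32: W (go to 29, an L position)
n=33: L (options 30(W), 25(W) are all W)
n=34: L (options 31(W), 26(W) are all W)
n=35: L (options 32(W), 27(W) are all W)
The starting position 35 is L: whatever Alice does, the opponent receives a W position.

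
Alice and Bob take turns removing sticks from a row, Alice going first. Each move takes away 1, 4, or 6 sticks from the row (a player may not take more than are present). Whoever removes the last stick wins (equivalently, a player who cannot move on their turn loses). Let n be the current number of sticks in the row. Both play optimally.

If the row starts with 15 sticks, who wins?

Bob wins.

Positions with no move are L. A position that does have a move is losing for the player to move precisely when every available move leads to a winning position for the opponent. Fill in the labels:
n=0: no move → L
n=1: reaches L-position 0 → W
n=2: only reaches 1(W), which is W → L
n=3: reaches L-position 2 → W
n=4: reaches L-position 0 → W
n=5: only reaches 4(W), 1(W), all W → L
n=6: reaches L-position 5 → W
n=7: only reaches 6(W), 3(W), 1(W), all W → L
n=8: reaches L-position 7 → W
n=9: reaches L-position 5 → W
n=10: only reaches 9(W), 6(W), 4(W), all W → L
n=11: reaches L-position 10 → W
n=12: only reaches 11(W), 8(W), 6(W), all W → L
n=13: reaches L-position 12 → W
n=14: reaches L-position 10 → W
n=15: only reaches 14(W), 11(W), 9(W), all W → L
The starting position 15 is L: whatever Alice does, the opponent receives a W position.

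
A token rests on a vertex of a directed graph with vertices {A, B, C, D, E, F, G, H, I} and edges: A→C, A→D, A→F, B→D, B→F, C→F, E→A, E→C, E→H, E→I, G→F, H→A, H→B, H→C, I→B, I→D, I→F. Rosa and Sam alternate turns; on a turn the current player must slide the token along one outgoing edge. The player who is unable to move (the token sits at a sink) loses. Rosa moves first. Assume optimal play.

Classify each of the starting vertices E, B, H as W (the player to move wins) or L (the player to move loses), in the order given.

E: W, B: W, H: L

Compute win/loss labels from the base case upward. A position with no move is L. Any other position is W if it can reach an L in one move, else L.
Every edge goes from a vertex to one that appears earlier in the order D, F, B, I, C, A, H, G, E, so processing vertices in that order labels each vertex after all of its successors.
D: no outgoing edge → L
F: no outgoing edge → L
B: W (go to F, an L position)
I: W (go to F, an L position)
C: W (go to F, an L position)
A: W (go to F, an L position)
H: L (options A(W), C(W), B(W) are all W)
G: W (go to F, an L position)
E: W (go to H, an L position)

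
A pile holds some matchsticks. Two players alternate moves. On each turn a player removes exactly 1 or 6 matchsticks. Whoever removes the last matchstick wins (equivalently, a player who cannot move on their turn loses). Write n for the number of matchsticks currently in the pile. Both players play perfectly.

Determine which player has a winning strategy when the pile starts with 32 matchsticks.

The second player wins.

Use the standard recursion: the mover loses at a terminal position; elsewhere, the mover wins exactly when some move hands the opponent an L position.
n=0: no move → L
n=1: can move to 0, which is L ⇒ W
n=2: the only move is to 1(W), a W ⇒ L
n=3: can move to 2, which is L ⇒ W
n=4: the only move is to 3(W), a W ⇒ L
n=5: can move to 4, which is L ⇒ W
n=6: can move to 0, which is L ⇒ W
n=7: moves to 6(W), 1(W); every one is W ⇒ L
n=8: can move to 7, which is L ⇒ W
n=9: moves to 8(W), 3(W); every one is W ⇒ L
n=10: can move to 9, which is L ⇒ W
n=11: moves to 10(W), 5(W); every one is W ⇒ L
n=12: can move to 11, which is L ⇒ W
n=13: can move to 7, which is L ⇒ W
n=14: moves to 13(W), 8(W); every one is W ⇒ L
n=15: can move to 14, which is L ⇒ W
n=16: moves to 15(W), 10(W); every one is W ⇒ L
n=17: can move to 16, which is L ⇒ W
n=18: moves to 17(W), 12(W); every one is W ⇒ L
n=19: can move to 18, which is L ⇒ W
n=20: can move to 14, which is L ⇒ W
n=21: moves to 20(W), 15(W); every one is W ⇒ L
n=22: can move to 21, which is L ⇒ W
n=23: moves to 22(W), 17(W); every one is W ⇒ L
n=24: can move to 23, which is L ⇒ W
n=25: moves to 24(W), 19(W); every one is W ⇒ L
n=26: can move to 25, which is L ⇒ W
n=27: can move to 21, which is L ⇒ W
n=28: moves to 27(W), 22(W); every one is W ⇒ L
n=29: can move to 28, which is L ⇒ W
n=30: moves to 29(W), 24(W); every one is W ⇒ L
n=31: can move to 30, which is L ⇒ W
n=32: moves to 31(W), 26(W); every one is W ⇒ L
The starting position 32 is L: whatever the player to move does, the opponent receives a W position.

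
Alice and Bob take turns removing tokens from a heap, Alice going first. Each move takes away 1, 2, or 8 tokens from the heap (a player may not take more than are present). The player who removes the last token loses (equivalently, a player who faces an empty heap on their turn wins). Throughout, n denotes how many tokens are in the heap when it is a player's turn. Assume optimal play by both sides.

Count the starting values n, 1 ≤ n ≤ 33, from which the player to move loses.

Positions with no move are W. A position that does have a move is losing for the player to move precisely when every available move leads to a winning position for the opponent. Fill in the labels:
n=0: no move; the opponent has just taken the last token and therefore loses → W
n=1: the only move is to 0(W), a W ⇒ L
n=2: can move to 1, which is L ⇒ W
n=3: can move to 1, which is L ⇒ W
n=4: moves to 3(W), 2(W); every one is W ⇒ L
n=5: can move to 4, which is L ⇒ W
n=6: can move to 4, which is L ⇒ W
n=7: moves to 6(W), 5(W); every one is W ⇒ L
n=8: can move to 7, which is L ⇒ W
n=9: can move to 7, which is L ⇒ W
n=10: moves to 9(W), 8(W), 2(W); every one is W ⇒ L
n=11: can move to 10, which is L ⇒ W
n=12: can move to 10, which is L ⇒ W
n=13: moves to 12(W), 11(W), 5(W); every one is W ⇒ L
n=14: can move to 13, which is L ⇒ W
n=15: can move to 13, which is L ⇒ W
n=16: moves to 15(W), 14(W), 8(W); every one is W ⇒ L
n=17: can move to 16, which is L ⇒ W
n=18: can move to 16, which is L ⇒ W
n=19: moves to 18(W), 17(W), 11(W); every one is W ⇒ L
n=20: can move to 19, which is L ⇒ W
n=21: can move to 19, which is L ⇒ W
n=22: moves to 21(W), 20(W), 14(W); every one is W ⇒ L
n=23: can move to 22, which is L ⇒ W
n=24: can move to 22, which is L ⇒ W
n=25: moves to 24(W), 23(W), 17(W); every one is W ⇒ L
n=26: can move to 25, which is L ⇒ W
n=27: can move to 25, which is L ⇒ W
n=28: moves to 27(W), 26(W), 20(W); every one is W ⇒ L
n=29: can move to 28, which is L ⇒ W
n=30: can move to 28, which is L ⇒ W
n=31: moves to 30(W), 29(W), 23(W); every one is W ⇒ L
n=32: can move to 31, which is L ⇒ W
n=33: can move to 31, which is L ⇒ W
L entries with 1 ≤ n ≤ 33 (the range starts at n=1): n = 1, 4, 7, 10, 13, 16, 19, 22, 25, 28, 31; that makes 11.

11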